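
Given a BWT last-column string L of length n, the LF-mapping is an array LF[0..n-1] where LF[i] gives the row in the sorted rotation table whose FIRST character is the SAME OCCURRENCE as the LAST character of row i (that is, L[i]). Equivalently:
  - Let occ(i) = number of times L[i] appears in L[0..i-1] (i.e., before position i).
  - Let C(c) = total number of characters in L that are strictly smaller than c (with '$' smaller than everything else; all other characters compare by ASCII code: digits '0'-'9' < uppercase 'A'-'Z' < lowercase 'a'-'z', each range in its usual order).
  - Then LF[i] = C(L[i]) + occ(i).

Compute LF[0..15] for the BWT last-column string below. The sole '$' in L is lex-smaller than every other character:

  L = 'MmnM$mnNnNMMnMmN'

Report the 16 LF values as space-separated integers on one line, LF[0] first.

Char counts: '$':1, 'M':5, 'N':3, 'm':3, 'n':4
C (first-col start): C('$')=0, C('M')=1, C('N')=6, C('m')=9, C('n')=12
L[0]='M': occ=0, LF[0]=C('M')+0=1+0=1
L[1]='m': occ=0, LF[1]=C('m')+0=9+0=9
L[2]='n': occ=0, LF[2]=C('n')+0=12+0=12
L[3]='M': occ=1, LF[3]=C('M')+1=1+1=2
L[4]='$': occ=0, LF[4]=C('$')+0=0+0=0
L[5]='m': occ=1, LF[5]=C('m')+1=9+1=10
L[6]='n': occ=1, LF[6]=C('n')+1=12+1=13
L[7]='N': occ=0, LF[7]=C('N')+0=6+0=6
L[8]='n': occ=2, LF[8]=C('n')+2=12+2=14
L[9]='N': occ=1, LF[9]=C('N')+1=6+1=7
L[10]='M': occ=2, LF[10]=C('M')+2=1+2=3
L[11]='M': occ=3, LF[11]=C('M')+3=1+3=4
L[12]='n': occ=3, LF[12]=C('n')+3=12+3=15
L[13]='M': occ=4, LF[13]=C('M')+4=1+4=5
L[14]='m': occ=2, LF[14]=C('m')+2=9+2=11
L[15]='N': occ=2, LF[15]=C('N')+2=6+2=8

Answer: 1 9 12 2 0 10 13 6 14 7 3 4 15 5 11 8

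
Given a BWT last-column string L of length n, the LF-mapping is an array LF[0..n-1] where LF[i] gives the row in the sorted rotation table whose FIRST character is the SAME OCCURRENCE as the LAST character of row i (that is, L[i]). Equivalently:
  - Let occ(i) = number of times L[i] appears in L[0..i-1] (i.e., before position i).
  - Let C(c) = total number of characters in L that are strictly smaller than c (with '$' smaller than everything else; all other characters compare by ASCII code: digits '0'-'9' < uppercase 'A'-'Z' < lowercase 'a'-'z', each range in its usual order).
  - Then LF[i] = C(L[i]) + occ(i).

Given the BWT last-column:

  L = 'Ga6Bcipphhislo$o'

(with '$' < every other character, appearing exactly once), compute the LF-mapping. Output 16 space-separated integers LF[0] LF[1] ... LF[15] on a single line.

Answer: 3 4 1 2 5 8 13 14 6 7 9 15 10 11 0 12

Derivation:
Char counts: '$':1, '6':1, 'B':1, 'G':1, 'a':1, 'c':1, 'h':2, 'i':2, 'l':1, 'o':2, 'p':2, 's':1
C (first-col start): C('$')=0, C('6')=1, C('B')=2, C('G')=3, C('a')=4, C('c')=5, C('h')=6, C('i')=8, C('l')=10, C('o')=11, C('p')=13, C('s')=15
L[0]='G': occ=0, LF[0]=C('G')+0=3+0=3
L[1]='a': occ=0, LF[1]=C('a')+0=4+0=4
L[2]='6': occ=0, LF[2]=C('6')+0=1+0=1
L[3]='B': occ=0, LF[3]=C('B')+0=2+0=2
L[4]='c': occ=0, LF[4]=C('c')+0=5+0=5
L[5]='i': occ=0, LF[5]=C('i')+0=8+0=8
L[6]='p': occ=0, LF[6]=C('p')+0=13+0=13
L[7]='p': occ=1, LF[7]=C('p')+1=13+1=14
L[8]='h': occ=0, LF[8]=C('h')+0=6+0=6
L[9]='h': occ=1, LF[9]=C('h')+1=6+1=7
L[10]='i': occ=1, LF[10]=C('i')+1=8+1=9
L[11]='s': occ=0, LF[11]=C('s')+0=15+0=15
L[12]='l': occ=0, LF[12]=C('l')+0=10+0=10
L[13]='o': occ=0, LF[13]=C('o')+0=11+0=11
L[14]='$': occ=0, LF[14]=C('$')+0=0+0=0
L[15]='o': occ=1, LF[15]=C('o')+1=11+1=12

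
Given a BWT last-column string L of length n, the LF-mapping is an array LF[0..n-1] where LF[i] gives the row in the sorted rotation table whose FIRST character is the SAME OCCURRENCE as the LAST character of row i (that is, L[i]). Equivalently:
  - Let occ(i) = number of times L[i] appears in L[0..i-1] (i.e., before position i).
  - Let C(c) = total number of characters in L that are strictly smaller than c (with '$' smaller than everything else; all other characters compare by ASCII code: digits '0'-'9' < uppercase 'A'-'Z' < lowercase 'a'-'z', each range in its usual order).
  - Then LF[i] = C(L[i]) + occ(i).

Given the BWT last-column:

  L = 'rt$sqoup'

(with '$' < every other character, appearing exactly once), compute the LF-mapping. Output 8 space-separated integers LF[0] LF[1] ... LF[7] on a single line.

Char counts: '$':1, 'o':1, 'p':1, 'q':1, 'r':1, 's':1, 't':1, 'u':1
C (first-col start): C('$')=0, C('o')=1, C('p')=2, C('q')=3, C('r')=4, C('s')=5, C('t')=6, C('u')=7
L[0]='r': occ=0, LF[0]=C('r')+0=4+0=4
L[1]='t': occ=0, LF[1]=C('t')+0=6+0=6
L[2]='$': occ=0, LF[2]=C('$')+0=0+0=0
L[3]='s': occ=0, LF[3]=C('s')+0=5+0=5
L[4]='q': occ=0, LF[4]=C('q')+0=3+0=3
L[5]='o': occ=0, LF[5]=C('o')+0=1+0=1
L[6]='u': occ=0, LF[6]=C('u')+0=7+0=7
L[7]='p': occ=0, LF[7]=C('p')+0=2+0=2

Answer: 4 6 0 5 3 1 7 2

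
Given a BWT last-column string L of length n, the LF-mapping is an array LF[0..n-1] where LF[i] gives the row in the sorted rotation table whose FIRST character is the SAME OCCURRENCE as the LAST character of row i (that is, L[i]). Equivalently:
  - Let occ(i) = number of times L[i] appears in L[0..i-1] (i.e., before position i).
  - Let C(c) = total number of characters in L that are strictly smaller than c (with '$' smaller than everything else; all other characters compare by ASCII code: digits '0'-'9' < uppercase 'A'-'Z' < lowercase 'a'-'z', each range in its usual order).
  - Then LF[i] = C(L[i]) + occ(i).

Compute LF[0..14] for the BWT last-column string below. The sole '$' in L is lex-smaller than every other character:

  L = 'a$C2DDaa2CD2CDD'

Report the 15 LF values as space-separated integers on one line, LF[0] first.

Answer: 12 0 4 1 7 8 13 14 2 5 9 3 6 10 11

Derivation:
Char counts: '$':1, '2':3, 'C':3, 'D':5, 'a':3
C (first-col start): C('$')=0, C('2')=1, C('C')=4, C('D')=7, C('a')=12
L[0]='a': occ=0, LF[0]=C('a')+0=12+0=12
L[1]='$': occ=0, LF[1]=C('$')+0=0+0=0
L[2]='C': occ=0, LF[2]=C('C')+0=4+0=4
L[3]='2': occ=0, LF[3]=C('2')+0=1+0=1
L[4]='D': occ=0, LF[4]=C('D')+0=7+0=7
L[5]='D': occ=1, LF[5]=C('D')+1=7+1=8
L[6]='a': occ=1, LF[6]=C('a')+1=12+1=13
L[7]='a': occ=2, LF[7]=C('a')+2=12+2=14
L[8]='2': occ=1, LF[8]=C('2')+1=1+1=2
L[9]='C': occ=1, LF[9]=C('C')+1=4+1=5
L[10]='D': occ=2, LF[10]=C('D')+2=7+2=9
L[11]='2': occ=2, LF[11]=C('2')+2=1+2=3
L[12]='C': occ=2, LF[12]=C('C')+2=4+2=6
L[13]='D': occ=3, LF[13]=C('D')+3=7+3=10
L[14]='D': occ=4, LF[14]=C('D')+4=7+4=11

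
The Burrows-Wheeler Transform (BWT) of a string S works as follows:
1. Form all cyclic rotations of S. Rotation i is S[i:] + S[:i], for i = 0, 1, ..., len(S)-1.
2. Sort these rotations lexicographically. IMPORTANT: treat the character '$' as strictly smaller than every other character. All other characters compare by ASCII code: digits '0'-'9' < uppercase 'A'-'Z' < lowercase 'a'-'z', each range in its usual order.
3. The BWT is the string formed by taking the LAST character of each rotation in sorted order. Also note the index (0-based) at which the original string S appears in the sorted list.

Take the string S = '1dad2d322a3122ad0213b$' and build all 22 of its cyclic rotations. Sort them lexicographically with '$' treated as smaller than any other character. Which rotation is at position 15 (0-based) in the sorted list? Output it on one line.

Answer: ad0213b$1dad2d322a3122

Derivation:
All 22 rotations (rotation i = S[i:]+S[:i]):
  rot[0] = 1dad2d322a3122ad0213b$
  rot[1] = dad2d322a3122ad0213b$1
  rot[2] = ad2d322a3122ad0213b$1d
  rot[3] = d2d322a3122ad0213b$1da
  rot[4] = 2d322a3122ad0213b$1dad
  rot[5] = d322a3122ad0213b$1dad2
  rot[6] = 322a3122ad0213b$1dad2d
  rot[7] = 22a3122ad0213b$1dad2d3
  rot[8] = 2a3122ad0213b$1dad2d32
  rot[9] = a3122ad0213b$1dad2d322
  rot[10] = 3122ad0213b$1dad2d322a
  rot[11] = 122ad0213b$1dad2d322a3
  rot[12] = 22ad0213b$1dad2d322a31
  rot[13] = 2ad0213b$1dad2d322a312
  rot[14] = ad0213b$1dad2d322a3122
  rot[15] = d0213b$1dad2d322a3122a
  rot[16] = 0213b$1dad2d322a3122ad
  rot[17] = 213b$1dad2d322a3122ad0
  rot[18] = 13b$1dad2d322a3122ad02
  rot[19] = 3b$1dad2d322a3122ad021
  rot[20] = b$1dad2d322a3122ad0213
  rot[21] = $1dad2d322a3122ad0213b
Sorted (with $ < everything):
  sorted[0] = $1dad2d322a3122ad0213b
  sorted[1] = 0213b$1dad2d322a3122ad
  sorted[2] = 122ad0213b$1dad2d322a3
  sorted[3] = 13b$1dad2d322a3122ad02
  sorted[4] = 1dad2d322a3122ad0213b$
  sorted[5] = 213b$1dad2d322a3122ad0
  sorted[6] = 22a3122ad0213b$1dad2d3
  sorted[7] = 22ad0213b$1dad2d322a31
  sorted[8] = 2a3122ad0213b$1dad2d32
  sorted[9] = 2ad0213b$1dad2d322a312
  sorted[10] = 2d322a3122ad0213b$1dad
  sorted[11] = 3122ad0213b$1dad2d322a
  sorted[12] = 322a3122ad0213b$1dad2d
  sorted[13] = 3b$1dad2d322a3122ad021
  sorted[14] = a3122ad0213b$1dad2d322
  sorted[15] = ad0213b$1dad2d322a3122
  sorted[16] = ad2d322a3122ad0213b$1d
  sorted[17] = b$1dad2d322a3122ad0213
  sorted[18] = d0213b$1dad2d322a3122a
  sorted[19] = d2d322a3122ad0213b$1da
  sorted[20] = d322a3122ad0213b$1dad2
  sorted[21] = dad2d322a3122ad0213b$1
sorted[15] = ad0213b$1dad2d322a3122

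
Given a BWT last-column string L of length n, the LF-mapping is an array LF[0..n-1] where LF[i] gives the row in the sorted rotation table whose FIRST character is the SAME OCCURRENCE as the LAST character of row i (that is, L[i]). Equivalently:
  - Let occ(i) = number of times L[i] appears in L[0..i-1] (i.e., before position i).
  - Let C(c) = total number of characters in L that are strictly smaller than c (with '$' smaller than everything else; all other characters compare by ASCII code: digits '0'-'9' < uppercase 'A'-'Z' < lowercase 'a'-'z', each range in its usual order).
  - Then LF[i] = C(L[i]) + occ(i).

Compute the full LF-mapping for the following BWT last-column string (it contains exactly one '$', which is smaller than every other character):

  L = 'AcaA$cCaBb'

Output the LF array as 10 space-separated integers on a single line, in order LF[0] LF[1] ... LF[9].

Char counts: '$':1, 'A':2, 'B':1, 'C':1, 'a':2, 'b':1, 'c':2
C (first-col start): C('$')=0, C('A')=1, C('B')=3, C('C')=4, C('a')=5, C('b')=7, C('c')=8
L[0]='A': occ=0, LF[0]=C('A')+0=1+0=1
L[1]='c': occ=0, LF[1]=C('c')+0=8+0=8
L[2]='a': occ=0, LF[2]=C('a')+0=5+0=5
L[3]='A': occ=1, LF[3]=C('A')+1=1+1=2
L[4]='$': occ=0, LF[4]=C('$')+0=0+0=0
L[5]='c': occ=1, LF[5]=C('c')+1=8+1=9
L[6]='C': occ=0, LF[6]=C('C')+0=4+0=4
L[7]='a': occ=1, LF[7]=C('a')+1=5+1=6
L[8]='B': occ=0, LF[8]=C('B')+0=3+0=3
L[9]='b': occ=0, LF[9]=C('b')+0=7+0=7

Answer: 1 8 5 2 0 9 4 6 3 7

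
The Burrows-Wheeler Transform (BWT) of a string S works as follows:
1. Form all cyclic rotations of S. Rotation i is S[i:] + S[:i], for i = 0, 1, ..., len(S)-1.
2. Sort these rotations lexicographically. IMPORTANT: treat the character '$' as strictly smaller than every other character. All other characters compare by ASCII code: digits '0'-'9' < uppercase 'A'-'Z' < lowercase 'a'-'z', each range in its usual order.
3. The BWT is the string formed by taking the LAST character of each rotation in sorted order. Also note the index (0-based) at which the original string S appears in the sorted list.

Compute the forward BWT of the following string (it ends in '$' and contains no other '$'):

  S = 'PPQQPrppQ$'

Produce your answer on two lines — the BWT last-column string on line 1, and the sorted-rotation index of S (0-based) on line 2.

Answer: Q$PQpQPprP
1

Derivation:
All 10 rotations (rotation i = S[i:]+S[:i]):
  rot[0] = PPQQPrppQ$
  rot[1] = PQQPrppQ$P
  rot[2] = QQPrppQ$PP
  rot[3] = QPrppQ$PPQ
  rot[4] = PrppQ$PPQQ
  rot[5] = rppQ$PPQQP
  rot[6] = ppQ$PPQQPr
  rot[7] = pQ$PPQQPrp
  rot[8] = Q$PPQQPrpp
  rot[9] = $PPQQPrppQ
Sorted (with $ < everything):
  sorted[0] = $PPQQPrppQ  (last char: 'Q')
  sorted[1] = PPQQPrppQ$  (last char: '$')
  sorted[2] = PQQPrppQ$P  (last char: 'P')
  sorted[3] = PrppQ$PPQQ  (last char: 'Q')
  sorted[4] = Q$PPQQPrpp  (last char: 'p')
  sorted[5] = QPrppQ$PPQ  (last char: 'Q')
  sorted[6] = QQPrppQ$PP  (last char: 'P')
  sorted[7] = pQ$PPQQPrp  (last char: 'p')
  sorted[8] = ppQ$PPQQPr  (last char: 'r')
  sorted[9] = rppQ$PPQQP  (last char: 'P')
Last column: Q$PQpQPprP
Original string S is at sorted index 1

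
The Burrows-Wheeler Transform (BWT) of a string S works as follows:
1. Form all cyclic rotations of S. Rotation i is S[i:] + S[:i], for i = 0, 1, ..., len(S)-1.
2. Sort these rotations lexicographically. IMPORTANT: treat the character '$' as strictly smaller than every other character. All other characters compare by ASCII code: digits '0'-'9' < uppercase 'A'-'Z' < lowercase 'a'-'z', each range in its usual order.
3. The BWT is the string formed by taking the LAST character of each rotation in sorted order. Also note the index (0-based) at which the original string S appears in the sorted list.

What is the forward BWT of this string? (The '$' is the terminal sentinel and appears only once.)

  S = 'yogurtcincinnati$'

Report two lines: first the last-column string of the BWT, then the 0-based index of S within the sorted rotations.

Answer: intnotccniiyurag$
16

Derivation:
All 17 rotations (rotation i = S[i:]+S[:i]):
  rot[0] = yogurtcincinnati$
  rot[1] = ogurtcincinnati$y
  rot[2] = gurtcincinnati$yo
  rot[3] = urtcincinnati$yog
  rot[4] = rtcincinnati$yogu
  rot[5] = tcincinnati$yogur
  rot[6] = cincinnati$yogurt
  rot[7] = incinnati$yogurtc
  rot[8] = ncinnati$yogurtci
  rot[9] = cinnati$yogurtcin
  rot[10] = innati$yogurtcinc
  rot[11] = nnati$yogurtcinci
  rot[12] = nati$yogurtcincin
  rot[13] = ati$yogurtcincinn
  rot[14] = ti$yogurtcincinna
  rot[15] = i$yogurtcincinnat
  rot[16] = $yogurtcincinnati
Sorted (with $ < everything):
  sorted[0] = $yogurtcincinnati  (last char: 'i')
  sorted[1] = ati$yogurtcincinn  (last char: 'n')
  sorted[2] = cincinnati$yogurt  (last char: 't')
  sorted[3] = cinnati$yogurtcin  (last char: 'n')
  sorted[4] = gurtcincinnati$yo  (last char: 'o')
  sorted[5] = i$yogurtcincinnat  (last char: 't')
  sorted[6] = incinnati$yogurtc  (last char: 'c')
  sorted[7] = innati$yogurtcinc  (last char: 'c')
  sorted[8] = nati$yogurtcincin  (last char: 'n')
  sorted[9] = ncinnati$yogurtci  (last char: 'i')
  sorted[10] = nnati$yogurtcinci  (last char: 'i')
  sorted[11] = ogurtcincinnati$y  (last char: 'y')
  sorted[12] = rtcincinnati$yogu  (last char: 'u')
  sorted[13] = tcincinnati$yogur  (last char: 'r')
  sorted[14] = ti$yogurtcincinna  (last char: 'a')
  sorted[15] = urtcincinnati$yog  (last char: 'g')
  sorted[16] = yogurtcincinnati$  (last char: '$')
Last column: intnotccniiyurag$
Original string S is at sorted index 16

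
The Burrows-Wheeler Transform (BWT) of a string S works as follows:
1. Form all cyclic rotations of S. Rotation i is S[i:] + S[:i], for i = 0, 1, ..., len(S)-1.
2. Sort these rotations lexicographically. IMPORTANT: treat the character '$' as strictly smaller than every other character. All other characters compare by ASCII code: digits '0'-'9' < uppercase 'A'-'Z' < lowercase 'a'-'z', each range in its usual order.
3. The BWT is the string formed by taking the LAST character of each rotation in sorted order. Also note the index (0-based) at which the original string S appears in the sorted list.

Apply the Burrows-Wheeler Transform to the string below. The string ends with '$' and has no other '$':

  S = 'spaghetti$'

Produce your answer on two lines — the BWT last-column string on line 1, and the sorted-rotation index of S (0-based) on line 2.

All 10 rotations (rotation i = S[i:]+S[:i]):
  rot[0] = spaghetti$
  rot[1] = paghetti$s
  rot[2] = aghetti$sp
  rot[3] = ghetti$spa
  rot[4] = hetti$spag
  rot[5] = etti$spagh
  rot[6] = tti$spaghe
  rot[7] = ti$spaghet
  rot[8] = i$spaghett
  rot[9] = $spaghetti
Sorted (with $ < everything):
  sorted[0] = $spaghetti  (last char: 'i')
  sorted[1] = aghetti$sp  (last char: 'p')
  sorted[2] = etti$spagh  (last char: 'h')
  sorted[3] = ghetti$spa  (last char: 'a')
  sorted[4] = hetti$spag  (last char: 'g')
  sorted[5] = i$spaghett  (last char: 't')
  sorted[6] = paghetti$s  (last char: 's')
  sorted[7] = spaghetti$  (last char: '$')
  sorted[8] = ti$spaghet  (last char: 't')
  sorted[9] = tti$spaghe  (last char: 'e')
Last column: iphagts$te
Original string S is at sorted index 7

Answer: iphagts$te
7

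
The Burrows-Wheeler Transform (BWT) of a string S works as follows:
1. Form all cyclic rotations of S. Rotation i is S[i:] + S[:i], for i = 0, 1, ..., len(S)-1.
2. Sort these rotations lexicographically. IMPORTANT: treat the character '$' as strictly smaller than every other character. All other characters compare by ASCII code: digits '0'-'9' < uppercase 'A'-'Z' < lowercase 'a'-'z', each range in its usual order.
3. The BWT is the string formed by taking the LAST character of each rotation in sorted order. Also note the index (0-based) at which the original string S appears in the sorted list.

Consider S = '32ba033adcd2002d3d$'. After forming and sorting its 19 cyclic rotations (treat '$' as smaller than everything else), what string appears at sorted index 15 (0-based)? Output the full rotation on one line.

Answer: d$32ba033adcd2002d3

Derivation:
All 19 rotations (rotation i = S[i:]+S[:i]):
  rot[0] = 32ba033adcd2002d3d$
  rot[1] = 2ba033adcd2002d3d$3
  rot[2] = ba033adcd2002d3d$32
  rot[3] = a033adcd2002d3d$32b
  rot[4] = 033adcd2002d3d$32ba
  rot[5] = 33adcd2002d3d$32ba0
  rot[6] = 3adcd2002d3d$32ba03
  rot[7] = adcd2002d3d$32ba033
  rot[8] = dcd2002d3d$32ba033a
  rot[9] = cd2002d3d$32ba033ad
  rot[10] = d2002d3d$32ba033adc
  rot[11] = 2002d3d$32ba033adcd
  rot[12] = 002d3d$32ba033adcd2
  rot[13] = 02d3d$32ba033adcd20
  rot[14] = 2d3d$32ba033adcd200
  rot[15] = d3d$32ba033adcd2002
  rot[16] = 3d$32ba033adcd2002d
  rot[17] = d$32ba033adcd2002d3
  rot[18] = $32ba033adcd2002d3d
Sorted (with $ < everything):
  sorted[0] = $32ba033adcd2002d3d
  sorted[1] = 002d3d$32ba033adcd2
  sorted[2] = 02d3d$32ba033adcd20
  sorted[3] = 033adcd2002d3d$32ba
  sorted[4] = 2002d3d$32ba033adcd
  sorted[5] = 2ba033adcd2002d3d$3
  sorted[6] = 2d3d$32ba033adcd200
  sorted[7] = 32ba033adcd2002d3d$
  sorted[8] = 33adcd2002d3d$32ba0
  sorted[9] = 3adcd2002d3d$32ba03
  sorted[10] = 3d$32ba033adcd2002d
  sorted[11] = a033adcd2002d3d$32b
  sorted[12] = adcd2002d3d$32ba033
  sorted[13] = ba033adcd2002d3d$32
  sorted[14] = cd2002d3d$32ba033ad
  sorted[15] = d$32ba033adcd2002d3
  sorted[16] = d2002d3d$32ba033adc
  sorted[17] = d3d$32ba033adcd2002
  sorted[18] = dcd2002d3d$32ba033a
sorted[15] = d$32ba033adcd2002d3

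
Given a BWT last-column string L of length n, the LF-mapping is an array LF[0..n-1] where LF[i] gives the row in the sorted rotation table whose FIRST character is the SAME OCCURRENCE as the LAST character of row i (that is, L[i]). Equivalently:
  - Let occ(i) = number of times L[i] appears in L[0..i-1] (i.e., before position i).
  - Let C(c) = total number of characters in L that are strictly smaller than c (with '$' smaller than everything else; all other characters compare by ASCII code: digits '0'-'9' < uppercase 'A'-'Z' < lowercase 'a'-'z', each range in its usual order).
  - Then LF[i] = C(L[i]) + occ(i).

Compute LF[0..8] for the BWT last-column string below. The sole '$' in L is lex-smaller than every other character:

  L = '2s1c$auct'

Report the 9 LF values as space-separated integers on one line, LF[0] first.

Char counts: '$':1, '1':1, '2':1, 'a':1, 'c':2, 's':1, 't':1, 'u':1
C (first-col start): C('$')=0, C('1')=1, C('2')=2, C('a')=3, C('c')=4, C('s')=6, C('t')=7, C('u')=8
L[0]='2': occ=0, LF[0]=C('2')+0=2+0=2
L[1]='s': occ=0, LF[1]=C('s')+0=6+0=6
L[2]='1': occ=0, LF[2]=C('1')+0=1+0=1
L[3]='c': occ=0, LF[3]=C('c')+0=4+0=4
L[4]='$': occ=0, LF[4]=C('$')+0=0+0=0
L[5]='a': occ=0, LF[5]=C('a')+0=3+0=3
L[6]='u': occ=0, LF[6]=C('u')+0=8+0=8
L[7]='c': occ=1, LF[7]=C('c')+1=4+1=5
L[8]='t': occ=0, LF[8]=C('t')+0=7+0=7

Answer: 2 6 1 4 0 3 8 5 7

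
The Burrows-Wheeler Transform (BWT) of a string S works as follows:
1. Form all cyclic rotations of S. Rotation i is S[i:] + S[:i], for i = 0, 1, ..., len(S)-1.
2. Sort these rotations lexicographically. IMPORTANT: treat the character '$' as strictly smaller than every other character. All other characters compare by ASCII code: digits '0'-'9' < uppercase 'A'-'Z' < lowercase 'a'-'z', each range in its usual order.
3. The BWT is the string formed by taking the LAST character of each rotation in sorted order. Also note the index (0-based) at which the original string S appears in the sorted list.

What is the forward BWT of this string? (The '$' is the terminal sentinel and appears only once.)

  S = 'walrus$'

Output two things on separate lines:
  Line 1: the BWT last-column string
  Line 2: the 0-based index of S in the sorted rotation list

Answer: swalur$
6

Derivation:
All 7 rotations (rotation i = S[i:]+S[:i]):
  rot[0] = walrus$
  rot[1] = alrus$w
  rot[2] = lrus$wa
  rot[3] = rus$wal
  rot[4] = us$walr
  rot[5] = s$walru
  rot[6] = $walrus
Sorted (with $ < everything):
  sorted[0] = $walrus  (last char: 's')
  sorted[1] = alrus$w  (last char: 'w')
  sorted[2] = lrus$wa  (last char: 'a')
  sorted[3] = rus$wal  (last char: 'l')
  sorted[4] = s$walru  (last char: 'u')
  sorted[5] = us$walr  (last char: 'r')
  sorted[6] = walrus$  (last char: '$')
Last column: swalur$
Original string S is at sorted index 6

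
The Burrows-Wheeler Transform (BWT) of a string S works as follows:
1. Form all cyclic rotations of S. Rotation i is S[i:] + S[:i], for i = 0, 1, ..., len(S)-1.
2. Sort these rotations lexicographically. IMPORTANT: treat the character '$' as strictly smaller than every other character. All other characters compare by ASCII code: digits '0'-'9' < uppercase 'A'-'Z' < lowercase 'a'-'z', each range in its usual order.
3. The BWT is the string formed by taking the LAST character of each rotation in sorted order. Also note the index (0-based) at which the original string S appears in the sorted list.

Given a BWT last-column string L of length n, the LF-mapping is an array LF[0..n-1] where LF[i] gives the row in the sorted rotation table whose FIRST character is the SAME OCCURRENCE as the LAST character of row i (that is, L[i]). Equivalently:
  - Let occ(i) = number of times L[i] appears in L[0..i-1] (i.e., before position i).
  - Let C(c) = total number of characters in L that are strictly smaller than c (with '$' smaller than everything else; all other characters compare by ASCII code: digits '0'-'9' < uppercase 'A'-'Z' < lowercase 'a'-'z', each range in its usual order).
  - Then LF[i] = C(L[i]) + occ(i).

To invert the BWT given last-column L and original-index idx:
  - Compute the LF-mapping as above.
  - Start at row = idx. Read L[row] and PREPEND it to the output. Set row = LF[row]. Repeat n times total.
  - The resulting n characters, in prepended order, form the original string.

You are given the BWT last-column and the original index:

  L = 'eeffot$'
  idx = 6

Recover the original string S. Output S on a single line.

LF mapping: 1 2 3 4 5 6 0
Walk LF starting at row 6, prepending L[row]:
  step 1: row=6, L[6]='$', prepend. Next row=LF[6]=0
  step 2: row=0, L[0]='e', prepend. Next row=LF[0]=1
  step 3: row=1, L[1]='e', prepend. Next row=LF[1]=2
  step 4: row=2, L[2]='f', prepend. Next row=LF[2]=3
  step 5: row=3, L[3]='f', prepend. Next row=LF[3]=4
  step 6: row=4, L[4]='o', prepend. Next row=LF[4]=5
  step 7: row=5, L[5]='t', prepend. Next row=LF[5]=6
Reversed output: toffee$

Answer: toffee$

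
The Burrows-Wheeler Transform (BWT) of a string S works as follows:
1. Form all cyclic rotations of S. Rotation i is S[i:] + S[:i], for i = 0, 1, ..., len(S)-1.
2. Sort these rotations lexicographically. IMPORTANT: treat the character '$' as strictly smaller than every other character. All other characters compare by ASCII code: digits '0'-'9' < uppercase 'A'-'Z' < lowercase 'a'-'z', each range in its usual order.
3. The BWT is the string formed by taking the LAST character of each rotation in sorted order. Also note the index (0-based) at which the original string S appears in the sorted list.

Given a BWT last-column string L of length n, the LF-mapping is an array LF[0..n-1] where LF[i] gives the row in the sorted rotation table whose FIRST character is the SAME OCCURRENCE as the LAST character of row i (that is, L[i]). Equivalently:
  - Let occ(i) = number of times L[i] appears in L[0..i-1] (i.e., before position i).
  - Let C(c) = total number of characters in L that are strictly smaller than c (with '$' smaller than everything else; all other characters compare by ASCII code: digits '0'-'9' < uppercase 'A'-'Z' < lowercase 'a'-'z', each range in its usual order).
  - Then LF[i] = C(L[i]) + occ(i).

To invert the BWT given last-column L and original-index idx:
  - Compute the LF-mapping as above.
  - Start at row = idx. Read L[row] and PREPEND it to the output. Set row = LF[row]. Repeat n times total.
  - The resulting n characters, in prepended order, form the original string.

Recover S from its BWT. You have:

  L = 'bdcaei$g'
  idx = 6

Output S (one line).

LF mapping: 2 4 3 1 5 7 0 6
Walk LF starting at row 6, prepending L[row]:
  step 1: row=6, L[6]='$', prepend. Next row=LF[6]=0
  step 2: row=0, L[0]='b', prepend. Next row=LF[0]=2
  step 3: row=2, L[2]='c', prepend. Next row=LF[2]=3
  step 4: row=3, L[3]='a', prepend. Next row=LF[3]=1
  step 5: row=1, L[1]='d', prepend. Next row=LF[1]=4
  step 6: row=4, L[4]='e', prepend. Next row=LF[4]=5
  step 7: row=5, L[5]='i', prepend. Next row=LF[5]=7
  step 8: row=7, L[7]='g', prepend. Next row=LF[7]=6
Reversed output: giedacb$

Answer: giedacb$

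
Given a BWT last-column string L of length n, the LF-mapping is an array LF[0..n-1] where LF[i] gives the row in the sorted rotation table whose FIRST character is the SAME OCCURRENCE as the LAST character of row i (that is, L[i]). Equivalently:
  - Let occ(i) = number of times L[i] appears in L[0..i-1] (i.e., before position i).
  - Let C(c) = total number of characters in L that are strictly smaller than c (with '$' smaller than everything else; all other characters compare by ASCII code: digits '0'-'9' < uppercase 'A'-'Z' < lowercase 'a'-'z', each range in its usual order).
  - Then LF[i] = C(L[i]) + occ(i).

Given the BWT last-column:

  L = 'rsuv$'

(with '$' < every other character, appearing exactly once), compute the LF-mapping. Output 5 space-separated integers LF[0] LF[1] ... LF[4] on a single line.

Char counts: '$':1, 'r':1, 's':1, 'u':1, 'v':1
C (first-col start): C('$')=0, C('r')=1, C('s')=2, C('u')=3, C('v')=4
L[0]='r': occ=0, LF[0]=C('r')+0=1+0=1
L[1]='s': occ=0, LF[1]=C('s')+0=2+0=2
L[2]='u': occ=0, LF[2]=C('u')+0=3+0=3
L[3]='v': occ=0, LF[3]=C('v')+0=4+0=4
L[4]='$': occ=0, LF[4]=C('$')+0=0+0=0

Answer: 1 2 3 4 0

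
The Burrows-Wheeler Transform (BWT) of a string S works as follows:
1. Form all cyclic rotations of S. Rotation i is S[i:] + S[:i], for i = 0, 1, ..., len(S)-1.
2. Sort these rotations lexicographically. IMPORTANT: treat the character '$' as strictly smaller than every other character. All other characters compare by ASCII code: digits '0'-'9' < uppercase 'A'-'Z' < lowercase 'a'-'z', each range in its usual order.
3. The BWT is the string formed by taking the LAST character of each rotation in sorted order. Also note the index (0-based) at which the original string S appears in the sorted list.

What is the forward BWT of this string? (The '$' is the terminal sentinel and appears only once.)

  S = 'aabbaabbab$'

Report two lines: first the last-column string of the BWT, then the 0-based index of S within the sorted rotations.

All 11 rotations (rotation i = S[i:]+S[:i]):
  rot[0] = aabbaabbab$
  rot[1] = abbaabbab$a
  rot[2] = bbaabbab$aa
  rot[3] = baabbab$aab
  rot[4] = aabbab$aabb
  rot[5] = abbab$aabba
  rot[6] = bbab$aabbaa
  rot[7] = bab$aabbaab
  rot[8] = ab$aabbaabb
  rot[9] = b$aabbaabba
  rot[10] = $aabbaabbab
Sorted (with $ < everything):
  sorted[0] = $aabbaabbab  (last char: 'b')
  sorted[1] = aabbaabbab$  (last char: '$')
  sorted[2] = aabbab$aabb  (last char: 'b')
  sorted[3] = ab$aabbaabb  (last char: 'b')
  sorted[4] = abbaabbab$a  (last char: 'a')
  sorted[5] = abbab$aabba  (last char: 'a')
  sorted[6] = b$aabbaabba  (last char: 'a')
  sorted[7] = baabbab$aab  (last char: 'b')
  sorted[8] = bab$aabbaab  (last char: 'b')
  sorted[9] = bbaabbab$aa  (last char: 'a')
  sorted[10] = bbab$aabbaa  (last char: 'a')
Last column: b$bbaaabbaa
Original string S is at sorted index 1

Answer: b$bbaaabbaa
1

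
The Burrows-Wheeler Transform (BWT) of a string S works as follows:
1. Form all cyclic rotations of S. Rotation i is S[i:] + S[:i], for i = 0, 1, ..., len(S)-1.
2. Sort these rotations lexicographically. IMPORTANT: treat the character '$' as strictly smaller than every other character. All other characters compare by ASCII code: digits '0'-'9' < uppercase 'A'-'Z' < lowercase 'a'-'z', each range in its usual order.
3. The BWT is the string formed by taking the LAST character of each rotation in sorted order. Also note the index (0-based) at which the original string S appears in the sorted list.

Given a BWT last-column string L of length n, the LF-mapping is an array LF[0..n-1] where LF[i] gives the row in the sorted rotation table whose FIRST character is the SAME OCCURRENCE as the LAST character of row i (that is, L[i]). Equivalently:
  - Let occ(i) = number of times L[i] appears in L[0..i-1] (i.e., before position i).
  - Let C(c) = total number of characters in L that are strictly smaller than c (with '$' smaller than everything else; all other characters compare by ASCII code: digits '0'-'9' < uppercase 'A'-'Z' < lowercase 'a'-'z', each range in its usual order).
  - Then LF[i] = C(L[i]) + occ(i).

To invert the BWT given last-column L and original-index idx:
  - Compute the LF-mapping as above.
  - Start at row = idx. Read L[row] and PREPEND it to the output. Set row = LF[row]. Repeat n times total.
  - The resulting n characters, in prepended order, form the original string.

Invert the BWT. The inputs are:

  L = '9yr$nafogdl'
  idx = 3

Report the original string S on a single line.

LF mapping: 1 10 9 0 7 2 4 8 5 3 6
Walk LF starting at row 3, prepending L[row]:
  step 1: row=3, L[3]='$', prepend. Next row=LF[3]=0
  step 2: row=0, L[0]='9', prepend. Next row=LF[0]=1
  step 3: row=1, L[1]='y', prepend. Next row=LF[1]=10
  step 4: row=10, L[10]='l', prepend. Next row=LF[10]=6
  step 5: row=6, L[6]='f', prepend. Next row=LF[6]=4
  step 6: row=4, L[4]='n', prepend. Next row=LF[4]=7
  step 7: row=7, L[7]='o', prepend. Next row=LF[7]=8
  step 8: row=8, L[8]='g', prepend. Next row=LF[8]=5
  step 9: row=5, L[5]='a', prepend. Next row=LF[5]=2
  step 10: row=2, L[2]='r', prepend. Next row=LF[2]=9
  step 11: row=9, L[9]='d', prepend. Next row=LF[9]=3
Reversed output: dragonfly9$

Answer: dragonfly9$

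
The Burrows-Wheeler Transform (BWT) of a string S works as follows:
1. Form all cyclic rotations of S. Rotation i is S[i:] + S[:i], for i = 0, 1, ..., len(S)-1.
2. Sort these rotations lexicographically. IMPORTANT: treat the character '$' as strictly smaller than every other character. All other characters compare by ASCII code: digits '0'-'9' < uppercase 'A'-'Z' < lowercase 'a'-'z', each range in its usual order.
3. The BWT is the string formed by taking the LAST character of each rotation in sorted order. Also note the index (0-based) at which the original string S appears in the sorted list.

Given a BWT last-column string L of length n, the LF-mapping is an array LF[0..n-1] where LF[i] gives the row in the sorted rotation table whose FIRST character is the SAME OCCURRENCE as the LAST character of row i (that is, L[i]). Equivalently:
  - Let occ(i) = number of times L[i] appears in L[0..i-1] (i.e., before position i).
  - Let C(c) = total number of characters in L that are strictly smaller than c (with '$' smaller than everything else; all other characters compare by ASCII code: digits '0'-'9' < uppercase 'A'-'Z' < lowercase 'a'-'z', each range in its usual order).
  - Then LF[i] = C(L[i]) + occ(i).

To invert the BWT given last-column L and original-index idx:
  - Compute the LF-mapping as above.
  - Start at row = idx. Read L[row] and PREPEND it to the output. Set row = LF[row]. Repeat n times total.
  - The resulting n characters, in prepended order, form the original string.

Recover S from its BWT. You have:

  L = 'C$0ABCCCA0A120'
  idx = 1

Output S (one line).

LF mapping: 10 0 1 6 9 11 12 13 7 2 8 4 5 3
Walk LF starting at row 1, prepending L[row]:
  step 1: row=1, L[1]='$', prepend. Next row=LF[1]=0
  step 2: row=0, L[0]='C', prepend. Next row=LF[0]=10
  step 3: row=10, L[10]='A', prepend. Next row=LF[10]=8
  step 4: row=8, L[8]='A', prepend. Next row=LF[8]=7
  step 5: row=7, L[7]='C', prepend. Next row=LF[7]=13
  step 6: row=13, L[13]='0', prepend. Next row=LF[13]=3
  step 7: row=3, L[3]='A', prepend. Next row=LF[3]=6
  step 8: row=6, L[6]='C', prepend. Next row=LF[6]=12
  step 9: row=12, L[12]='2', prepend. Next row=LF[12]=5
  step 10: row=5, L[5]='C', prepend. Next row=LF[5]=11
  step 11: row=11, L[11]='1', prepend. Next row=LF[11]=4
  step 12: row=4, L[4]='B', prepend. Next row=LF[4]=9
  step 13: row=9, L[9]='0', prepend. Next row=LF[9]=2
  step 14: row=2, L[2]='0', prepend. Next row=LF[2]=1
Reversed output: 00B1C2CA0CAAC$

Answer: 00B1C2CA0CAAC$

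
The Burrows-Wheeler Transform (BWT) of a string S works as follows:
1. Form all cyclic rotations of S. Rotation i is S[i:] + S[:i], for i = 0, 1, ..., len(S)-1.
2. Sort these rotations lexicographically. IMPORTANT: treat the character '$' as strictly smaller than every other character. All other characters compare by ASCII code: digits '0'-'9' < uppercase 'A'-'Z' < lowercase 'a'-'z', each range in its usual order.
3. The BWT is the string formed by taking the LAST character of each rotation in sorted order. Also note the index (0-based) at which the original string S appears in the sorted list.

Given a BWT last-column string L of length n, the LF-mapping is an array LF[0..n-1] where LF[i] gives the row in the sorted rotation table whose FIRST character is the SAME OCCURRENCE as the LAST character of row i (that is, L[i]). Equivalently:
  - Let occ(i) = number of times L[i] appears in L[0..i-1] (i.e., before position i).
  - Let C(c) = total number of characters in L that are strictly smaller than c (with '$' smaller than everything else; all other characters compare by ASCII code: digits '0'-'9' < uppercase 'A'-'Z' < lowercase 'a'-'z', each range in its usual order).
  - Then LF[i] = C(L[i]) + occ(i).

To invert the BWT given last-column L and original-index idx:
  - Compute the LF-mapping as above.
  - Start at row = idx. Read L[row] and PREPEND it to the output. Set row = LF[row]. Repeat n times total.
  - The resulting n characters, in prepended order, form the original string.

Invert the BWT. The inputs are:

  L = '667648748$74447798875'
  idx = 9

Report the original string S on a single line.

Answer: 64759847778886447746$

Derivation:
LF mapping: 7 8 10 9 1 16 11 2 17 0 12 3 4 5 13 14 20 18 19 15 6
Walk LF starting at row 9, prepending L[row]:
  step 1: row=9, L[9]='$', prepend. Next row=LF[9]=0
  step 2: row=0, L[0]='6', prepend. Next row=LF[0]=7
  step 3: row=7, L[7]='4', prepend. Next row=LF[7]=2
  step 4: row=2, L[2]='7', prepend. Next row=LF[2]=10
  step 5: row=10, L[10]='7', prepend. Next row=LF[10]=12
  step 6: row=12, L[12]='4', prepend. Next row=LF[12]=4
  step 7: row=4, L[4]='4', prepend. Next row=LF[4]=1
  step 8: row=1, L[1]='6', prepend. Next row=LF[1]=8
  step 9: row=8, L[8]='8', prepend. Next row=LF[8]=17
  step 10: row=17, L[17]='8', prepend. Next row=LF[17]=18
  step 11: row=18, L[18]='8', prepend. Next row=LF[18]=19
  step 12: row=19, L[19]='7', prepend. Next row=LF[19]=15
  step 13: row=15, L[15]='7', prepend. Next row=LF[15]=14
  step 14: row=14, L[14]='7', prepend. Next row=LF[14]=13
  step 15: row=13, L[13]='4', prepend. Next row=LF[13]=5
  step 16: row=5, L[5]='8', prepend. Next row=LF[5]=16
  step 17: row=16, L[16]='9', prepend. Next row=LF[16]=20
  step 18: row=20, L[20]='5', prepend. Next row=LF[20]=6
  step 19: row=6, L[6]='7', prepend. Next row=LF[6]=11
  step 20: row=11, L[11]='4', prepend. Next row=LF[11]=3
  step 21: row=3, L[3]='6', prepend. Next row=LF[3]=9
Reversed output: 64759847778886447746$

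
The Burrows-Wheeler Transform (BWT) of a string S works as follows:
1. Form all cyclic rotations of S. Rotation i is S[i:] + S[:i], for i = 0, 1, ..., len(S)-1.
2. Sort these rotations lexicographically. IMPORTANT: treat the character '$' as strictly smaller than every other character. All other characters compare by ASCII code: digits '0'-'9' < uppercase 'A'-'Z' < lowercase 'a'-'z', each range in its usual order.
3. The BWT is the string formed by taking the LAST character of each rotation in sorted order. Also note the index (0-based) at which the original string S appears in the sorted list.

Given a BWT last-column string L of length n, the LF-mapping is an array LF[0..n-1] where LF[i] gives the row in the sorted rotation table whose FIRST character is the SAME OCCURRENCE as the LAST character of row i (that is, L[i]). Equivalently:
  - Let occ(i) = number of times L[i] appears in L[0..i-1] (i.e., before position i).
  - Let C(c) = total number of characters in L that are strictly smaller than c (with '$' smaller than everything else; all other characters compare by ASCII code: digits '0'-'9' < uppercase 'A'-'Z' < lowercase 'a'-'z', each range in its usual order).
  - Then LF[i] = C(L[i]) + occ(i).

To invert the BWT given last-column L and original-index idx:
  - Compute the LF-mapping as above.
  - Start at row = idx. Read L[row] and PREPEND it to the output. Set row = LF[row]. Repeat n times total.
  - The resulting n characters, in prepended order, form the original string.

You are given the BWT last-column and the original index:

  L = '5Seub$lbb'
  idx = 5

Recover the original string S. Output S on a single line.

Answer: bubbleS5$

Derivation:
LF mapping: 1 2 6 8 3 0 7 4 5
Walk LF starting at row 5, prepending L[row]:
  step 1: row=5, L[5]='$', prepend. Next row=LF[5]=0
  step 2: row=0, L[0]='5', prepend. Next row=LF[0]=1
  step 3: row=1, L[1]='S', prepend. Next row=LF[1]=2
  step 4: row=2, L[2]='e', prepend. Next row=LF[2]=6
  step 5: row=6, L[6]='l', prepend. Next row=LF[6]=7
  step 6: row=7, L[7]='b', prepend. Next row=LF[7]=4
  step 7: row=4, L[4]='b', prepend. Next row=LF[4]=3
  step 8: row=3, L[3]='u', prepend. Next row=LF[3]=8
  step 9: row=8, L[8]='b', prepend. Next row=LF[8]=5
Reversed output: bubbleS5$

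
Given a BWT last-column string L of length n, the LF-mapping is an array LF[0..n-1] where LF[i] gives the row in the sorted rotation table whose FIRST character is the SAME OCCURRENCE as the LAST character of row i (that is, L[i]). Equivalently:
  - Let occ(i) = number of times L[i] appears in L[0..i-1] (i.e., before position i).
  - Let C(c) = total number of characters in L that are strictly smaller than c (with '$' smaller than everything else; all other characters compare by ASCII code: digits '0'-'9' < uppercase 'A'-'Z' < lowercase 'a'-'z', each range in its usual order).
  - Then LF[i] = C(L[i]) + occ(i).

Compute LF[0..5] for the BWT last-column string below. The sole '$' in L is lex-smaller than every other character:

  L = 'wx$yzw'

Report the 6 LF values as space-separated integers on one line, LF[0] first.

Char counts: '$':1, 'w':2, 'x':1, 'y':1, 'z':1
C (first-col start): C('$')=0, C('w')=1, C('x')=3, C('y')=4, C('z')=5
L[0]='w': occ=0, LF[0]=C('w')+0=1+0=1
L[1]='x': occ=0, LF[1]=C('x')+0=3+0=3
L[2]='$': occ=0, LF[2]=C('$')+0=0+0=0
L[3]='y': occ=0, LF[3]=C('y')+0=4+0=4
L[4]='z': occ=0, LF[4]=C('z')+0=5+0=5
L[5]='w': occ=1, LF[5]=C('w')+1=1+1=2

Answer: 1 3 0 4 5 2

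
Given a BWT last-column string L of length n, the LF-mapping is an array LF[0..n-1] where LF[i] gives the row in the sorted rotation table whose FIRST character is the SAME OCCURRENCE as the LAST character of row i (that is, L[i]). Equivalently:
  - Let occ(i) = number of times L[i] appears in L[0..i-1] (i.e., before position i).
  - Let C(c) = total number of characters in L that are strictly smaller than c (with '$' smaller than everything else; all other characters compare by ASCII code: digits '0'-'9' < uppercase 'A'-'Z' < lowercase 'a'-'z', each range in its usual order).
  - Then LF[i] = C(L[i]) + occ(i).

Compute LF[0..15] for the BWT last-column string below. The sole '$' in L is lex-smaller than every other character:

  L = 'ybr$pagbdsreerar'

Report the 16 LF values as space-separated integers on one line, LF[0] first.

Char counts: '$':1, 'a':2, 'b':2, 'd':1, 'e':2, 'g':1, 'p':1, 'r':4, 's':1, 'y':1
C (first-col start): C('$')=0, C('a')=1, C('b')=3, C('d')=5, C('e')=6, C('g')=8, C('p')=9, C('r')=10, C('s')=14, C('y')=15
L[0]='y': occ=0, LF[0]=C('y')+0=15+0=15
L[1]='b': occ=0, LF[1]=C('b')+0=3+0=3
L[2]='r': occ=0, LF[2]=C('r')+0=10+0=10
L[3]='$': occ=0, LF[3]=C('$')+0=0+0=0
L[4]='p': occ=0, LF[4]=C('p')+0=9+0=9
L[5]='a': occ=0, LF[5]=C('a')+0=1+0=1
L[6]='g': occ=0, LF[6]=C('g')+0=8+0=8
L[7]='b': occ=1, LF[7]=C('b')+1=3+1=4
L[8]='d': occ=0, LF[8]=C('d')+0=5+0=5
L[9]='s': occ=0, LF[9]=C('s')+0=14+0=14
L[10]='r': occ=1, LF[10]=C('r')+1=10+1=11
L[11]='e': occ=0, LF[11]=C('e')+0=6+0=6
L[12]='e': occ=1, LF[12]=C('e')+1=6+1=7
L[13]='r': occ=2, LF[13]=C('r')+2=10+2=12
L[14]='a': occ=1, LF[14]=C('a')+1=1+1=2
L[15]='r': occ=3, LF[15]=C('r')+3=10+3=13

Answer: 15 3 10 0 9 1 8 4 5 14 11 6 7 12 2 13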